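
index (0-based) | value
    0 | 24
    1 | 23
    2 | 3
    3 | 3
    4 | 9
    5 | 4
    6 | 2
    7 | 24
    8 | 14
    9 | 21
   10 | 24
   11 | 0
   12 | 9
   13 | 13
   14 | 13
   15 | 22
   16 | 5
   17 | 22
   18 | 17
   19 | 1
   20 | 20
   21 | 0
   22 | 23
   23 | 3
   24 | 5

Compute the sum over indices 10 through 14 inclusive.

Elements at indices 10..14: 24, 0, 9, 13, 13
sum(24, 0, 9, 13, 13) = 59

59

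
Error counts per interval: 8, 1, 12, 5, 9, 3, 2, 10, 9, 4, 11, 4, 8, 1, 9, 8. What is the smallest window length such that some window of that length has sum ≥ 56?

add 8: running sum 8 < 56
add 1: running sum 9 < 56
add 12: running sum 21 < 56
add 5: running sum 26 < 56
add 9: running sum 35 < 56
add 3: running sum 38 < 56
add 2: running sum 40 < 56
add 10: running sum 50 < 56
end 8: [8, 1, 12, 5, 9, 3, 2, 10, 9] sum 59, len 9
end 9: [8, 1, 12, 5, 9, 3, 2, 10, 9, 4] sum 63, len 10
end 10: [12, 5, 9, 3, 2, 10, 9, 4, 11] sum 65, len 9
end 11: [5, 9, 3, 2, 10, 9, 4, 11, 4] sum 57, len 9
end 12: [9, 3, 2, 10, 9, 4, 11, 4, 8] sum 60, len 9
end 13: [9, 3, 2, 10, 9, 4, 11, 4, 8, 1] sum 61, len 10
end 14: [10, 9, 4, 11, 4, 8, 1, 9] sum 56, len 8
end 15: [10, 9, 4, 11, 4, 8, 1, 9, 8] sum 64, len 9
Shortest qualifying length: 8.

8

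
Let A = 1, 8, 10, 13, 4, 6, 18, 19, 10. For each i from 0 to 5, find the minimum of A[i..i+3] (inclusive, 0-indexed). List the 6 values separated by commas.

1, 4, 4, 4, 4, 6

1 8 10 13 → min 1
8 10 13 4 → min 4
10 13 4 6 → min 4
13 4 6 18 → min 4
4 6 18 19 → min 4
6 18 19 10 → min 6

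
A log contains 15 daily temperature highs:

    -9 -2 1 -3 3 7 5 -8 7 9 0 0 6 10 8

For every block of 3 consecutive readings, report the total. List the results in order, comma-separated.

-10, -4, 1, 7, 15, 4, 4, 8, 16, 9, 6, 16, 24

Sliding a size-3 window across the 15 values:
-9 -2 1 → sum -10
-2 1 -3 → sum -4
1 -3 3 → sum 1
-3 3 7 → sum 7
3 7 5 → sum 15
7 5 -8 → sum 4
5 -8 7 → sum 4
-8 7 9 → sum 8
7 9 0 → sum 16
9 0 0 → sum 9
0 0 6 → sum 6
0 6 10 → sum 16
6 10 8 → sum 24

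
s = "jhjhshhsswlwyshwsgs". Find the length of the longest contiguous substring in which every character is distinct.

[j] len 1
[j, h] len 2
[h, j] len 2
[j, h] len 2
[j, h, s] len 3
[s, h] len 2
[h] len 1
[h, s] len 2
[s] len 1
[s, w] len 2
[s, w, l] len 3
[l, w] len 2
[l, w, y] len 3
[l, w, y, s] len 4
[l, w, y, s, h] len 5
[y, s, h, w] len 4
[h, w, s] len 3
[h, w, s, g] len 4
[g, s] len 2
Longest all-distinct length: 5.

5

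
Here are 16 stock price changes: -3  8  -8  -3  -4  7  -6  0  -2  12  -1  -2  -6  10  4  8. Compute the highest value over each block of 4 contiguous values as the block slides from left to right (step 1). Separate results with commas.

(-3, 8, -8, -3) → max 8
(8, -8, -3, -4) → max 8
(-8, -3, -4, 7) → max 7
(-3, -4, 7, -6) → max 7
(-4, 7, -6, 0) → max 7
(7, -6, 0, -2) → max 7
(-6, 0, -2, 12) → max 12
(0, -2, 12, -1) → max 12
(-2, 12, -1, -2) → max 12
(12, -1, -2, -6) → max 12
(-1, -2, -6, 10) → max 10
(-2, -6, 10, 4) → max 10
(-6, 10, 4, 8) → max 10

8, 8, 7, 7, 7, 7, 12, 12, 12, 12, 10, 10, 10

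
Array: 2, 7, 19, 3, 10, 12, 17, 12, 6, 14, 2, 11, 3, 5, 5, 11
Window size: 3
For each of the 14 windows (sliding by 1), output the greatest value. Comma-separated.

19, 19, 19, 12, 17, 17, 17, 14, 14, 14, 11, 11, 5, 11

[2, 7, 19] → max 19
[7, 19, 3] → max 19
[19, 3, 10] → max 19
[3, 10, 12] → max 12
[10, 12, 17] → max 17
[12, 17, 12] → max 17
[17, 12, 6] → max 17
[12, 6, 14] → max 14
[6, 14, 2] → max 14
[14, 2, 11] → max 14
[2, 11, 3] → max 11
[11, 3, 5] → max 11
[3, 5, 5] → max 5
[5, 5, 11] → max 11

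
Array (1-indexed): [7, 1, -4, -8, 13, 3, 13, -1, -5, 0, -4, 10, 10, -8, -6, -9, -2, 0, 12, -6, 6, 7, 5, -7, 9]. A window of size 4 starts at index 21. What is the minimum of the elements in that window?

-7

Elements at indices 21..24: 6, 7, 5, -7
min(6, 7, 5, -7) = -7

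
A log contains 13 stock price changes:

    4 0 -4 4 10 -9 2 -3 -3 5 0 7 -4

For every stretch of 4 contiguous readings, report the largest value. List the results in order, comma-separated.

4 0 -4 4 → max 4
0 -4 4 10 → max 10
-4 4 10 -9 → max 10
4 10 -9 2 → max 10
10 -9 2 -3 → max 10
-9 2 -3 -3 → max 2
2 -3 -3 5 → max 5
-3 -3 5 0 → max 5
-3 5 0 7 → max 7
5 0 7 -4 → max 7

4, 10, 10, 10, 10, 2, 5, 5, 7, 7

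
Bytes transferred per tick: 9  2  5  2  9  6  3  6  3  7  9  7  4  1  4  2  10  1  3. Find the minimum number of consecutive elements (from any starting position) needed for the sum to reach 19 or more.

add 9: running sum 9 < 19
add 2: running sum 11 < 19
add 5: running sum 16 < 19
add 2: running sum 18 < 19
end 4: [9, 2, 5, 2, 9] sum 27, len 5
end 5: [5, 2, 9, 6] sum 22, len 4
end 6: [2, 9, 6, 3] sum 20, len 4
end 7: [9, 6, 3, 6] sum 24, len 4
end 8: [9, 6, 3, 6, 3] sum 27, len 5
end 9: [3, 6, 3, 7] sum 19, len 4
end 10: [3, 7, 9] sum 19, len 3
end 11: [7, 9, 7] sum 23, len 3
end 12: [9, 7, 4] sum 20, len 3
end 13: [9, 7, 4, 1] sum 21, len 4
end 14: [9, 7, 4, 1, 4] sum 25, len 5
end 15: [9, 7, 4, 1, 4, 2] sum 27, len 6
end 16: [4, 1, 4, 2, 10] sum 21, len 5
end 17: [4, 1, 4, 2, 10, 1] sum 22, len 6
end 18: [4, 2, 10, 1, 3] sum 20, len 5
Shortest qualifying length: 3.

3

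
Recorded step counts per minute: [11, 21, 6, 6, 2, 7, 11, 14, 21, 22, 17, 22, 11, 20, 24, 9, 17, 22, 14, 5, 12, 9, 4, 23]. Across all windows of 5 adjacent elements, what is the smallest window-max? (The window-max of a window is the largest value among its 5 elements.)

11 21 6 6 2 → max 21
21 6 6 2 7 → max 21
6 6 2 7 11 → max 11
6 2 7 11 14 → max 14
2 7 11 14 21 → max 21
7 11 14 21 22 → max 22
11 14 21 22 17 → max 22
14 21 22 17 22 → max 22
21 22 17 22 11 → max 22
22 17 22 11 20 → max 22
17 22 11 20 24 → max 24
22 11 20 24 9 → max 24
11 20 24 9 17 → max 24
20 24 9 17 22 → max 24
24 9 17 22 14 → max 24
9 17 22 14 5 → max 22
17 22 14 5 12 → max 22
22 14 5 12 9 → max 22
14 5 12 9 4 → max 14
5 12 9 4 23 → max 23
Smallest of these is 11.

11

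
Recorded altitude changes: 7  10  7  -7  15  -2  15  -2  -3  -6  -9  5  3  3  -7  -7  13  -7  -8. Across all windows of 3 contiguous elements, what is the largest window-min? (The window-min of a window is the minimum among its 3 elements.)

(7, 10, 7) → min 7
(10, 7, -7) → min -7
(7, -7, 15) → min -7
(-7, 15, -2) → min -7
(15, -2, 15) → min -2
(-2, 15, -2) → min -2
(15, -2, -3) → min -3
(-2, -3, -6) → min -6
(-3, -6, -9) → min -9
(-6, -9, 5) → min -9
(-9, 5, 3) → min -9
(5, 3, 3) → min 3
(3, 3, -7) → min -7
(3, -7, -7) → min -7
(-7, -7, 13) → min -7
(-7, 13, -7) → min -7
(13, -7, -8) → min -8
Largest of these is 7.

7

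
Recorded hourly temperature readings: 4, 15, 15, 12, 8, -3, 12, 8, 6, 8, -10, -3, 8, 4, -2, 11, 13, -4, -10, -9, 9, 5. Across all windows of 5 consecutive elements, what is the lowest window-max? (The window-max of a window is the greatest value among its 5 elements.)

8

Each size-5 window and its max:
4 15 15 12 8 → max 15
15 15 12 8 -3 → max 15
15 12 8 -3 12 → max 15
12 8 -3 12 8 → max 12
8 -3 12 8 6 → max 12
-3 12 8 6 8 → max 12
12 8 6 8 -10 → max 12
8 6 8 -10 -3 → max 8
6 8 -10 -3 8 → max 8
8 -10 -3 8 4 → max 8
-10 -3 8 4 -2 → max 8
-3 8 4 -2 11 → max 11
8 4 -2 11 13 → max 13
4 -2 11 13 -4 → max 13
-2 11 13 -4 -10 → max 13
11 13 -4 -10 -9 → max 13
13 -4 -10 -9 9 → max 13
-4 -10 -9 9 5 → max 9
Lowest of these is 8.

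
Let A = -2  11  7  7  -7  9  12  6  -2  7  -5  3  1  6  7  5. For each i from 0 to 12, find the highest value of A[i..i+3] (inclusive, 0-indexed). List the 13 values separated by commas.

Sliding a size-4 window across the 16 values:
-2 11 7 7 → max 11
11 7 7 -7 → max 11
7 7 -7 9 → max 9
7 -7 9 12 → max 12
-7 9 12 6 → max 12
9 12 6 -2 → max 12
12 6 -2 7 → max 12
6 -2 7 -5 → max 7
-2 7 -5 3 → max 7
7 -5 3 1 → max 7
-5 3 1 6 → max 6
3 1 6 7 → max 7
1 6 7 5 → max 7

11, 11, 9, 12, 12, 12, 12, 7, 7, 7, 6, 7, 7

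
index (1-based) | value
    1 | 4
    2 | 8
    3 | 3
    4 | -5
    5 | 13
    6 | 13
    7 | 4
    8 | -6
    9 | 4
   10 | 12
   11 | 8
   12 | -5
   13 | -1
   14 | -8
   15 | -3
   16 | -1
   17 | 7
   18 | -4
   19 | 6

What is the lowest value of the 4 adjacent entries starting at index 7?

-6

Elements at indices 7..10: 4, -6, 4, 12
min(4, -6, 4, 12) = -6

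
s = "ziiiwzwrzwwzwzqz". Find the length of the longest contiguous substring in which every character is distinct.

3

[z] len 1
[z, i] len 2
[i] len 1
[i] len 1
[i, w] len 2
[i, w, z] len 3
[z, w] len 2
[z, w, r] len 3
[w, r, z] len 3
[r, z, w] len 3
[w] len 1
[w, z] len 2
[z, w] len 2
[w, z] len 2
[w, z, q] len 3
[q, z] len 2
Longest all-distinct length: 3.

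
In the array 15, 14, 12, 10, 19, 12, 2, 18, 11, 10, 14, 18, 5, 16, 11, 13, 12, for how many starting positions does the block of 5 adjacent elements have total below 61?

5

(15, 14, 12, 10, 19) → sum 70
(14, 12, 10, 19, 12) → sum 67
(12, 10, 19, 12, 2) → sum 55  < 61 ✓
(10, 19, 12, 2, 18) → sum 61
(19, 12, 2, 18, 11) → sum 62
(12, 2, 18, 11, 10) → sum 53  < 61 ✓
(2, 18, 11, 10, 14) → sum 55  < 61 ✓
(18, 11, 10, 14, 18) → sum 71
(11, 10, 14, 18, 5) → sum 58  < 61 ✓
(10, 14, 18, 5, 16) → sum 63
(14, 18, 5, 16, 11) → sum 64
(18, 5, 16, 11, 13) → sum 63
(5, 16, 11, 13, 12) → sum 57  < 61 ✓
5 windows satisfy the condition.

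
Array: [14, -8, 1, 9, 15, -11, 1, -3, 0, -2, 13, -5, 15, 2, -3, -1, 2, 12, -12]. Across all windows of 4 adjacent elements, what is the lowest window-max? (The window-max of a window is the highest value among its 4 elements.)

1

(14, -8, 1, 9) → max 14
(-8, 1, 9, 15) → max 15
(1, 9, 15, -11) → max 15
(9, 15, -11, 1) → max 15
(15, -11, 1, -3) → max 15
(-11, 1, -3, 0) → max 1
(1, -3, 0, -2) → max 1
(-3, 0, -2, 13) → max 13
(0, -2, 13, -5) → max 13
(-2, 13, -5, 15) → max 15
(13, -5, 15, 2) → max 15
(-5, 15, 2, -3) → max 15
(15, 2, -3, -1) → max 15
(2, -3, -1, 2) → max 2
(-3, -1, 2, 12) → max 12
(-1, 2, 12, -12) → max 12
Lowest of these is 1.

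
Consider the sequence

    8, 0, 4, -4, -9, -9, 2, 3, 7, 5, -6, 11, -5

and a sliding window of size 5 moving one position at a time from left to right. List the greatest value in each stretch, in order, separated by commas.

8, 4, 4, 3, 7, 7, 7, 11, 11

(8, 0, 4, -4, -9) → max 8
(0, 4, -4, -9, -9) → max 4
(4, -4, -9, -9, 2) → max 4
(-4, -9, -9, 2, 3) → max 3
(-9, -9, 2, 3, 7) → max 7
(-9, 2, 3, 7, 5) → max 7
(2, 3, 7, 5, -6) → max 7
(3, 7, 5, -6, 11) → max 11
(7, 5, -6, 11, -5) → max 11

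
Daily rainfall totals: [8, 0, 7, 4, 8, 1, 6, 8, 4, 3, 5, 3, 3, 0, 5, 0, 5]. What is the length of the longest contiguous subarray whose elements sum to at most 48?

12

→ 8: sum 8, len 1
→ 0: sum 8, len 2
→ 7: sum 15, len 3
→ 4: sum 19, len 4
→ 8: sum 27, len 5
→ 1: sum 28, len 6
→ 6: sum 34, len 7
→ 8: sum 42, len 8
→ 4: sum 46, len 9
→ 3 (dropped 8): sum 41, len 9
→ 5: sum 46, len 10
→ 3 (dropped 0, 7): sum 42, len 9
→ 3: sum 45, len 10
→ 0: sum 45, len 11
→ 5 (dropped 4): sum 46, len 11
→ 0: sum 46, len 12
→ 5 (dropped 8): sum 43, len 12
Longest length seen: 12.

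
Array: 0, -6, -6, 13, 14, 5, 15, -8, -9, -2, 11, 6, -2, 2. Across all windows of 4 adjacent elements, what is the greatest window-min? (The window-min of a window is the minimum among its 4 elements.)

5

Window mins for each of the 11 positions:
[0, -6, -6, 13] → min -6
[-6, -6, 13, 14] → min -6
[-6, 13, 14, 5] → min -6
[13, 14, 5, 15] → min 5
[14, 5, 15, -8] → min -8
[5, 15, -8, -9] → min -9
[15, -8, -9, -2] → min -9
[-8, -9, -2, 11] → min -9
[-9, -2, 11, 6] → min -9
[-2, 11, 6, -2] → min -2
[11, 6, -2, 2] → min -2
Greatest of these is 5.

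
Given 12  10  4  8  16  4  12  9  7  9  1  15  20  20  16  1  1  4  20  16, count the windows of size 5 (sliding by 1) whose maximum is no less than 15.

14

12 10 4 8 16 → max 16  ≥ 15 ✓
10 4 8 16 4 → max 16  ≥ 15 ✓
4 8 16 4 12 → max 16  ≥ 15 ✓
8 16 4 12 9 → max 16  ≥ 15 ✓
16 4 12 9 7 → max 16  ≥ 15 ✓
4 12 9 7 9 → max 12
12 9 7 9 1 → max 12
9 7 9 1 15 → max 15  ≥ 15 ✓
7 9 1 15 20 → max 20  ≥ 15 ✓
9 1 15 20 20 → max 20  ≥ 15 ✓
1 15 20 20 16 → max 20  ≥ 15 ✓
15 20 20 16 1 → max 20  ≥ 15 ✓
20 20 16 1 1 → max 20  ≥ 15 ✓
20 16 1 1 4 → max 20  ≥ 15 ✓
16 1 1 4 20 → max 20  ≥ 15 ✓
1 1 4 20 16 → max 20  ≥ 15 ✓
14 windows satisfy the condition.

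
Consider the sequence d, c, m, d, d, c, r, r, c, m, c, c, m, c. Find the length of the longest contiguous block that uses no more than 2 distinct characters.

Extend right; when distinct count exceeds 2, shrink from the left:
[d] 1 distinct, len 1
[d, c] 2 distinct, len 2
[c, m] 2 distinct, len 2
[m, d] 2 distinct, len 2
[m, d, d] 2 distinct, len 3
[d, d, c] 2 distinct, len 3
[c, r] 2 distinct, len 2
[c, r, r] 2 distinct, len 3
[c, r, r, c] 2 distinct, len 4
[c, m] 2 distinct, len 2
[c, m, c] 2 distinct, len 3
[c, m, c, c] 2 distinct, len 4
[c, m, c, c, m] 2 distinct, len 5
[c, m, c, c, m, c] 2 distinct, len 6
Longest length with ≤2 distinct: 6.

6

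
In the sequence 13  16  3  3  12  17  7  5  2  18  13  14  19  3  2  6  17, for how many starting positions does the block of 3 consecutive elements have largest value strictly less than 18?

13 16 3 → max 16  < 18 ✓
16 3 3 → max 16  < 18 ✓
3 3 12 → max 12  < 18 ✓
3 12 17 → max 17  < 18 ✓
12 17 7 → max 17  < 18 ✓
17 7 5 → max 17  < 18 ✓
7 5 2 → max 7  < 18 ✓
5 2 18 → max 18
2 18 13 → max 18
18 13 14 → max 18
13 14 19 → max 19
14 19 3 → max 19
19 3 2 → max 19
3 2 6 → max 6  < 18 ✓
2 6 17 → max 17  < 18 ✓
9 windows satisfy the condition.

9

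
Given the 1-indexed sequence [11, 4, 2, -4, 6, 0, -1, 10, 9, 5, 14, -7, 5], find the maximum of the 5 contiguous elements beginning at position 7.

Elements at indices 7..11: -1, 10, 9, 5, 14
max(-1, 10, 9, 5, 14) = 14

14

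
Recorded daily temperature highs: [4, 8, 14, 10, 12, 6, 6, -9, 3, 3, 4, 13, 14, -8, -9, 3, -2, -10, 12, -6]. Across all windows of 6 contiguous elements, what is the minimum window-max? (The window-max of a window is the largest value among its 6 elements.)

6

(4, 8, 14, 10, 12, 6) → max 14
(8, 14, 10, 12, 6, 6) → max 14
(14, 10, 12, 6, 6, -9) → max 14
(10, 12, 6, 6, -9, 3) → max 12
(12, 6, 6, -9, 3, 3) → max 12
(6, 6, -9, 3, 3, 4) → max 6
(6, -9, 3, 3, 4, 13) → max 13
(-9, 3, 3, 4, 13, 14) → max 14
(3, 3, 4, 13, 14, -8) → max 14
(3, 4, 13, 14, -8, -9) → max 14
(4, 13, 14, -8, -9, 3) → max 14
(13, 14, -8, -9, 3, -2) → max 14
(14, -8, -9, 3, -2, -10) → max 14
(-8, -9, 3, -2, -10, 12) → max 12
(-9, 3, -2, -10, 12, -6) → max 12
Minimum of these is 6.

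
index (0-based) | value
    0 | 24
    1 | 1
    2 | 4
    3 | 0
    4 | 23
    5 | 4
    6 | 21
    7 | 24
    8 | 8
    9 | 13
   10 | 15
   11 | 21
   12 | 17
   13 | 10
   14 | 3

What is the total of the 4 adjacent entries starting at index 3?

48

Elements at indices 3..6: 0, 23, 4, 21
sum(0, 23, 4, 21) = 48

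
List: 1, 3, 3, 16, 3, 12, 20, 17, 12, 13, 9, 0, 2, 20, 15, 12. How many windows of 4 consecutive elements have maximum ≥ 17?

8

1 3 3 16 → max 16
3 3 16 3 → max 16
3 16 3 12 → max 16
16 3 12 20 → max 20  ≥ 17 ✓
3 12 20 17 → max 20  ≥ 17 ✓
12 20 17 12 → max 20  ≥ 17 ✓
20 17 12 13 → max 20  ≥ 17 ✓
17 12 13 9 → max 17  ≥ 17 ✓
12 13 9 0 → max 13
13 9 0 2 → max 13
9 0 2 20 → max 20  ≥ 17 ✓
0 2 20 15 → max 20  ≥ 17 ✓
2 20 15 12 → max 20  ≥ 17 ✓
8 windows satisfy the condition.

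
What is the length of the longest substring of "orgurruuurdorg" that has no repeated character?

4

add o: [o] len 1
add r: [o, r] len 2
add g: [o, r, g] len 3
add u: [o, r, g, u] len 4
add r (repeat r, move left end past it): [g, u, r] len 3
add r (repeat r, move left end past it): [r] len 1
add u: [r, u] len 2
add u (repeat u, move left end past it): [u] len 1
add u (repeat u, move left end past it): [u] len 1
add r: [u, r] len 2
add d: [u, r, d] len 3
add o: [u, r, d, o] len 4
add r (repeat r, move left end past it): [d, o, r] len 3
add g: [d, o, r, g] len 4
Longest all-distinct length: 4.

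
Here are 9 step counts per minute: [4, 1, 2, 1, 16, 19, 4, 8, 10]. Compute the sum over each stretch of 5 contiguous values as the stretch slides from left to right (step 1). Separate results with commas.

24, 39, 42, 48, 57

(4, 1, 2, 1, 16) → sum 24
(1, 2, 1, 16, 19) → sum 39
(2, 1, 16, 19, 4) → sum 42
(1, 16, 19, 4, 8) → sum 48
(16, 19, 4, 8, 10) → sum 57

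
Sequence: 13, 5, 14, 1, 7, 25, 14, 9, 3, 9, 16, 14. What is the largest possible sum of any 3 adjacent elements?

48

13 5 14 → sum 32
5 14 1 → sum 20
14 1 7 → sum 22
1 7 25 → sum 33
7 25 14 → sum 46
25 14 9 → sum 48
14 9 3 → sum 26
9 3 9 → sum 21
3 9 16 → sum 28
9 16 14 → sum 39
Largest of these is 48.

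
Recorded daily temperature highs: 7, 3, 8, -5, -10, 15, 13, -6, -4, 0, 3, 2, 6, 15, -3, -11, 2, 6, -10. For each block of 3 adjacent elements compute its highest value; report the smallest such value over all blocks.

0

Each size-3 window and its max:
7 3 8 → max 8
3 8 -5 → max 8
8 -5 -10 → max 8
-5 -10 15 → max 15
-10 15 13 → max 15
15 13 -6 → max 15
13 -6 -4 → max 13
-6 -4 0 → max 0
-4 0 3 → max 3
0 3 2 → max 3
3 2 6 → max 6
2 6 15 → max 15
6 15 -3 → max 15
15 -3 -11 → max 15
-3 -11 2 → max 2
-11 2 6 → max 6
2 6 -10 → max 6
Smallest of these is 0.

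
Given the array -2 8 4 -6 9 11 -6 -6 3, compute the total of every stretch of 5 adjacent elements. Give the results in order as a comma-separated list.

13, 26, 12, 2, 11

-2 8 4 -6 9 → sum 13
8 4 -6 9 11 → sum 26
4 -6 9 11 -6 → sum 12
-6 9 11 -6 -6 → sum 2
9 11 -6 -6 3 → sum 11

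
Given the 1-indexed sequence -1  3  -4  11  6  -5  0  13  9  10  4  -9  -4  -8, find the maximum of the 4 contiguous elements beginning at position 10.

10

Elements at indices 10..13: 10, 4, -9, -4
max(10, 4, -9, -4) = 10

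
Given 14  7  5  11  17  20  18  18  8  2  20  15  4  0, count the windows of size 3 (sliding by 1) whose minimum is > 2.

8

[14, 7, 5] → min 5  > 2 ✓
[7, 5, 11] → min 5  > 2 ✓
[5, 11, 17] → min 5  > 2 ✓
[11, 17, 20] → min 11  > 2 ✓
[17, 20, 18] → min 17  > 2 ✓
[20, 18, 18] → min 18  > 2 ✓
[18, 18, 8] → min 8  > 2 ✓
[18, 8, 2] → min 2
[8, 2, 20] → min 2
[2, 20, 15] → min 2
[20, 15, 4] → min 4  > 2 ✓
[15, 4, 0] → min 0
8 windows satisfy the condition.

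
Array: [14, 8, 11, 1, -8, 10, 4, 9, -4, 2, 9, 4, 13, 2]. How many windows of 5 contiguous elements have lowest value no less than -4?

5

[14, 8, 11, 1, -8] → min -8
[8, 11, 1, -8, 10] → min -8
[11, 1, -8, 10, 4] → min -8
[1, -8, 10, 4, 9] → min -8
[-8, 10, 4, 9, -4] → min -8
[10, 4, 9, -4, 2] → min -4  ≥ -4 ✓
[4, 9, -4, 2, 9] → min -4  ≥ -4 ✓
[9, -4, 2, 9, 4] → min -4  ≥ -4 ✓
[-4, 2, 9, 4, 13] → min -4  ≥ -4 ✓
[2, 9, 4, 13, 2] → min 2  ≥ -4 ✓
5 windows satisfy the condition.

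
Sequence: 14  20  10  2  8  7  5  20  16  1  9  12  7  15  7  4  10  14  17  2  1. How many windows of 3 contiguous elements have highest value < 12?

14 20 10 → max 20
20 10 2 → max 20
10 2 8 → max 10  < 12 ✓
2 8 7 → max 8  < 12 ✓
8 7 5 → max 8  < 12 ✓
7 5 20 → max 20
5 20 16 → max 20
20 16 1 → max 20
16 1 9 → max 16
1 9 12 → max 12
9 12 7 → max 12
12 7 15 → max 15
7 15 7 → max 15
15 7 4 → max 15
7 4 10 → max 10  < 12 ✓
4 10 14 → max 14
10 14 17 → max 17
14 17 2 → max 17
17 2 1 → max 17
4 windows satisfy the condition.

4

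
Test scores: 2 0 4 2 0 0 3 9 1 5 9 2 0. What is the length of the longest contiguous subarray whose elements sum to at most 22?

9

[2] sum 2 len 1
[2, 0] sum 2 len 2
[2, 0, 4] sum 6 len 3
[2, 0, 4, 2] sum 8 len 4
[2, 0, 4, 2, 0] sum 8 len 5
[2, 0, 4, 2, 0, 0] sum 8 len 6
[2, 0, 4, 2, 0, 0, 3] sum 11 len 7
[2, 0, 4, 2, 0, 0, 3, 9] sum 20 len 8
[2, 0, 4, 2, 0, 0, 3, 9, 1] sum 21 len 9
[2, 0, 0, 3, 9, 1, 5] sum 20 len 7
[1, 5, 9] sum 15 len 3
[1, 5, 9, 2] sum 17 len 4
[1, 5, 9, 2, 0] sum 17 len 5
Longest length seen: 9.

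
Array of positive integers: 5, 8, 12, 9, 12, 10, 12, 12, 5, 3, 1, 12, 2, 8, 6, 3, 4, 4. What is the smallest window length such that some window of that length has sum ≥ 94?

11

add 5: running sum 5 < 94
add 8: running sum 13 < 94
add 12: running sum 25 < 94
add 9: running sum 34 < 94
add 12: running sum 46 < 94
add 10: running sum 56 < 94
add 12: running sum 68 < 94
add 12: running sum 80 < 94
add 5: running sum 85 < 94
add 3: running sum 88 < 94
add 1: running sum 89 < 94
add 12: shortest ending here [8, 12, 9, 12, 10, 12, 12, 5, 3, 1, 12] sum 96, len 11
add 2: shortest ending here [8, 12, 9, 12, 10, 12, 12, 5, 3, 1, 12, 2] sum 98, len 12
add 8: shortest ending here [12, 9, 12, 10, 12, 12, 5, 3, 1, 12, 2, 8] sum 98, len 12
add 6: shortest ending here [12, 9, 12, 10, 12, 12, 5, 3, 1, 12, 2, 8, 6] sum 104, len 13
add 3: shortest ending here [9, 12, 10, 12, 12, 5, 3, 1, 12, 2, 8, 6, 3] sum 95, len 13
add 4: shortest ending here [9, 12, 10, 12, 12, 5, 3, 1, 12, 2, 8, 6, 3, 4] sum 99, len 14
add 4: shortest ending here [12, 10, 12, 12, 5, 3, 1, 12, 2, 8, 6, 3, 4, 4] sum 94, len 14
Shortest qualifying length: 11.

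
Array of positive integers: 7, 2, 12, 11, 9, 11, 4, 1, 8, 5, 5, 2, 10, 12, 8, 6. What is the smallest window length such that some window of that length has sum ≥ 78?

add 7: running sum 7 < 78
add 2: running sum 9 < 78
add 12: running sum 21 < 78
add 11: running sum 32 < 78
add 9: running sum 41 < 78
add 11: running sum 52 < 78
add 4: running sum 56 < 78
add 1: running sum 57 < 78
add 8: running sum 65 < 78
add 5: running sum 70 < 78
add 5: running sum 75 < 78
add 2: running sum 77 < 78
add 10: shortest ending here [12, 11, 9, 11, 4, 1, 8, 5, 5, 2, 10] sum 78, len 11
add 12: shortest ending here [11, 9, 11, 4, 1, 8, 5, 5, 2, 10, 12] sum 78, len 11
add 8: shortest ending here [11, 9, 11, 4, 1, 8, 5, 5, 2, 10, 12, 8] sum 86, len 12
add 6: shortest ending here [9, 11, 4, 1, 8, 5, 5, 2, 10, 12, 8, 6] sum 81, len 12
Shortest qualifying length: 11.

11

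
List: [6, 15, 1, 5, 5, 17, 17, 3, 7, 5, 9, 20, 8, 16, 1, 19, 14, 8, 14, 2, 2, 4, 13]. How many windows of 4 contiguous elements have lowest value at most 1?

(6, 15, 1, 5) → min 1  ≤ 1 ✓
(15, 1, 5, 5) → min 1  ≤ 1 ✓
(1, 5, 5, 17) → min 1  ≤ 1 ✓
(5, 5, 17, 17) → min 5
(5, 17, 17, 3) → min 3
(17, 17, 3, 7) → min 3
(17, 3, 7, 5) → min 3
(3, 7, 5, 9) → min 3
(7, 5, 9, 20) → min 5
(5, 9, 20, 8) → min 5
(9, 20, 8, 16) → min 8
(20, 8, 16, 1) → min 1  ≤ 1 ✓
(8, 16, 1, 19) → min 1  ≤ 1 ✓
(16, 1, 19, 14) → min 1  ≤ 1 ✓
(1, 19, 14, 8) → min 1  ≤ 1 ✓
(19, 14, 8, 14) → min 8
(14, 8, 14, 2) → min 2
(8, 14, 2, 2) → min 2
(14, 2, 2, 4) → min 2
(2, 2, 4, 13) → min 2
7 windows satisfy the condition.

7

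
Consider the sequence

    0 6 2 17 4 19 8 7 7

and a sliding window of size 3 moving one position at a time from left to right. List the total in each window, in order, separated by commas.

0 6 2 → sum 8
6 2 17 → sum 25
2 17 4 → sum 23
17 4 19 → sum 40
4 19 8 → sum 31
19 8 7 → sum 34
8 7 7 → sum 22

8, 25, 23, 40, 31, 34, 22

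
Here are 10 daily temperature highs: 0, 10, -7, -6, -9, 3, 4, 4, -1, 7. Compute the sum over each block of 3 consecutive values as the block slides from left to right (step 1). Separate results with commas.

3, -3, -22, -12, -2, 11, 7, 10

(0, 10, -7) → sum 3
(10, -7, -6) → sum -3
(-7, -6, -9) → sum -22
(-6, -9, 3) → sum -12
(-9, 3, 4) → sum -2
(3, 4, 4) → sum 11
(4, 4, -1) → sum 7
(4, -1, 7) → sum 10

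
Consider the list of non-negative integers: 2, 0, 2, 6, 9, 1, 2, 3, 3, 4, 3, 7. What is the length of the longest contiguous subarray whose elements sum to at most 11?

Extend to the right; shrink from the left whenever the sum exceeds 11:
add 2: [2] sum 2, len 1
add 0: [2, 0] sum 2, len 2
add 2: [2, 0, 2] sum 4, len 3
add 6: [2, 0, 2, 6] sum 10, len 4
add 9: [9] sum 9, len 1
add 1: [9, 1] sum 10, len 2
add 2: [1, 2] sum 3, len 2
add 3: [1, 2, 3] sum 6, len 3
add 3: [1, 2, 3, 3] sum 9, len 4
add 4: [3, 3, 4] sum 10, len 3
add 3: [3, 4, 3] sum 10, len 3
add 7: [3, 7] sum 10, len 2
Longest length seen: 4.

4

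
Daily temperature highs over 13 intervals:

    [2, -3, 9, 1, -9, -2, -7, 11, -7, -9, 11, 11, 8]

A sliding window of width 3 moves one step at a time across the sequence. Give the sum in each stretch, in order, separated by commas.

8, 7, 1, -10, -18, 2, -3, -5, -5, 13, 30

[2, -3, 9] → sum 8
[-3, 9, 1] → sum 7
[9, 1, -9] → sum 1
[1, -9, -2] → sum -10
[-9, -2, -7] → sum -18
[-2, -7, 11] → sum 2
[-7, 11, -7] → sum -3
[11, -7, -9] → sum -5
[-7, -9, 11] → sum -5
[-9, 11, 11] → sum 13
[11, 11, 8] → sum 30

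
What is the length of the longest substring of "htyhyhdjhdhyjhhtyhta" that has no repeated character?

[h] len 1
[h, t] len 2
[h, t, y] len 3
[t, y, h] len 3
[h, y] len 2
[y, h] len 2
[y, h, d] len 3
[y, h, d, j] len 4
[d, j, h] len 3
[j, h, d] len 3
[d, h] len 2
[d, h, y] len 3
[d, h, y, j] len 4
[y, j, h] len 3
[h] len 1
[h, t] len 2
[h, t, y] len 3
[t, y, h] len 3
[y, h, t] len 3
[y, h, t, a] len 4
Longest all-distinct length: 4.

4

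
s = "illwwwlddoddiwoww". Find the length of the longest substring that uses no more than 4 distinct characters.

11

[i] 1 distinct, len 1
[i, l] 2 distinct, len 2
[i, l, l] 2 distinct, len 3
[i, l, l, w] 3 distinct, len 4
[i, l, l, w, w] 3 distinct, len 5
[i, l, l, w, w, w] 3 distinct, len 6
[i, l, l, w, w, w, l] 3 distinct, len 7
[i, l, l, w, w, w, l, d] 4 distinct, len 8
[i, l, l, w, w, w, l, d, d] 4 distinct, len 9
[l, l, w, w, w, l, d, d, o] 4 distinct, len 9
[l, l, w, w, w, l, d, d, o, d] 4 distinct, len 10
[l, l, w, w, w, l, d, d, o, d, d] 4 distinct, len 11
[l, d, d, o, d, d, i] 4 distinct, len 7
[d, d, o, d, d, i, w] 4 distinct, len 7
[d, d, o, d, d, i, w, o] 4 distinct, len 8
[d, d, o, d, d, i, w, o, w] 4 distinct, len 9
[d, d, o, d, d, i, w, o, w, w] 4 distinct, len 10
Longest length with ≤4 distinct: 11.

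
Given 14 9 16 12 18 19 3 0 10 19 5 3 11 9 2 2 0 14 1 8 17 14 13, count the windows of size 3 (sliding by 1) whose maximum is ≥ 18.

[14, 9, 16] → max 16
[9, 16, 12] → max 16
[16, 12, 18] → max 18  ≥ 18 ✓
[12, 18, 19] → max 19  ≥ 18 ✓
[18, 19, 3] → max 19  ≥ 18 ✓
[19, 3, 0] → max 19  ≥ 18 ✓
[3, 0, 10] → max 10
[0, 10, 19] → max 19  ≥ 18 ✓
[10, 19, 5] → max 19  ≥ 18 ✓
[19, 5, 3] → max 19  ≥ 18 ✓
[5, 3, 11] → max 11
[3, 11, 9] → max 11
[11, 9, 2] → max 11
[9, 2, 2] → max 9
[2, 2, 0] → max 2
[2, 0, 14] → max 14
[0, 14, 1] → max 14
[14, 1, 8] → max 14
[1, 8, 17] → max 17
[8, 17, 14] → max 17
[17, 14, 13] → max 17
7 windows satisfy the condition.

7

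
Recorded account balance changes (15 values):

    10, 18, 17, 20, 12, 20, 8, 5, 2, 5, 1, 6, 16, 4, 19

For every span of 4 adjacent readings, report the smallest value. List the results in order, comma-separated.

10, 12, 12, 8, 5, 2, 2, 1, 1, 1, 1, 4

(10, 18, 17, 20) → min 10
(18, 17, 20, 12) → min 12
(17, 20, 12, 20) → min 12
(20, 12, 20, 8) → min 8
(12, 20, 8, 5) → min 5
(20, 8, 5, 2) → min 2
(8, 5, 2, 5) → min 2
(5, 2, 5, 1) → min 1
(2, 5, 1, 6) → min 1
(5, 1, 6, 16) → min 1
(1, 6, 16, 4) → min 1
(6, 16, 4, 19) → min 4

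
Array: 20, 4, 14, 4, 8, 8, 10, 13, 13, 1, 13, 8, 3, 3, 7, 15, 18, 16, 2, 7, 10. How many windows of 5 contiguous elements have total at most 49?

(20, 4, 14, 4, 8) → sum 50
(4, 14, 4, 8, 8) → sum 38  ≤ 49 ✓
(14, 4, 8, 8, 10) → sum 44  ≤ 49 ✓
(4, 8, 8, 10, 13) → sum 43  ≤ 49 ✓
(8, 8, 10, 13, 13) → sum 52
(8, 10, 13, 13, 1) → sum 45  ≤ 49 ✓
(10, 13, 13, 1, 13) → sum 50
(13, 13, 1, 13, 8) → sum 48  ≤ 49 ✓
(13, 1, 13, 8, 3) → sum 38  ≤ 49 ✓
(1, 13, 8, 3, 3) → sum 28  ≤ 49 ✓
(13, 8, 3, 3, 7) → sum 34  ≤ 49 ✓
(8, 3, 3, 7, 15) → sum 36  ≤ 49 ✓
(3, 3, 7, 15, 18) → sum 46  ≤ 49 ✓
(3, 7, 15, 18, 16) → sum 59
(7, 15, 18, 16, 2) → sum 58
(15, 18, 16, 2, 7) → sum 58
(18, 16, 2, 7, 10) → sum 53
10 windows satisfy the condition.

10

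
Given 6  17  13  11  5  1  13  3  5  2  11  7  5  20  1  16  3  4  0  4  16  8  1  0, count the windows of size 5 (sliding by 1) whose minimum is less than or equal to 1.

15

6 17 13 11 5 → min 5
17 13 11 5 1 → min 1  ≤ 1 ✓
13 11 5 1 13 → min 1  ≤ 1 ✓
11 5 1 13 3 → min 1  ≤ 1 ✓
5 1 13 3 5 → min 1  ≤ 1 ✓
1 13 3 5 2 → min 1  ≤ 1 ✓
13 3 5 2 11 → min 2
3 5 2 11 7 → min 2
5 2 11 7 5 → min 2
2 11 7 5 20 → min 2
11 7 5 20 1 → min 1  ≤ 1 ✓
7 5 20 1 16 → min 1  ≤ 1 ✓
5 20 1 16 3 → min 1  ≤ 1 ✓
20 1 16 3 4 → min 1  ≤ 1 ✓
1 16 3 4 0 → min 0  ≤ 1 ✓
16 3 4 0 4 → min 0  ≤ 1 ✓
3 4 0 4 16 → min 0  ≤ 1 ✓
4 0 4 16 8 → min 0  ≤ 1 ✓
0 4 16 8 1 → min 0  ≤ 1 ✓
4 16 8 1 0 → min 0  ≤ 1 ✓
15 windows satisfy the condition.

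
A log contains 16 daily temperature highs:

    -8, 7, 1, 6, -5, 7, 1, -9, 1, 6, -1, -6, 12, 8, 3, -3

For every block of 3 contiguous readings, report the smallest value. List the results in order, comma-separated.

-8 7 1 → min -8
7 1 6 → min 1
1 6 -5 → min -5
6 -5 7 → min -5
-5 7 1 → min -5
7 1 -9 → min -9
1 -9 1 → min -9
-9 1 6 → min -9
1 6 -1 → min -1
6 -1 -6 → min -6
-1 -6 12 → min -6
-6 12 8 → min -6
12 8 3 → min 3
8 3 -3 → min -3

-8, 1, -5, -5, -5, -9, -9, -9, -1, -6, -6, -6, 3, -3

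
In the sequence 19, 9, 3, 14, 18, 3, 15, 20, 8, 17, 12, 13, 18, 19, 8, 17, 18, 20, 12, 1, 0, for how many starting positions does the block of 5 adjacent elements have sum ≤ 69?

8

[19, 9, 3, 14, 18] → sum 63  ≤ 69 ✓
[9, 3, 14, 18, 3] → sum 47  ≤ 69 ✓
[3, 14, 18, 3, 15] → sum 53  ≤ 69 ✓
[14, 18, 3, 15, 20] → sum 70
[18, 3, 15, 20, 8] → sum 64  ≤ 69 ✓
[3, 15, 20, 8, 17] → sum 63  ≤ 69 ✓
[15, 20, 8, 17, 12] → sum 72
[20, 8, 17, 12, 13] → sum 70
[8, 17, 12, 13, 18] → sum 68  ≤ 69 ✓
[17, 12, 13, 18, 19] → sum 79
[12, 13, 18, 19, 8] → sum 70
[13, 18, 19, 8, 17] → sum 75
[18, 19, 8, 17, 18] → sum 80
[19, 8, 17, 18, 20] → sum 82
[8, 17, 18, 20, 12] → sum 75
[17, 18, 20, 12, 1] → sum 68  ≤ 69 ✓
[18, 20, 12, 1, 0] → sum 51  ≤ 69 ✓
8 windows satisfy the condition.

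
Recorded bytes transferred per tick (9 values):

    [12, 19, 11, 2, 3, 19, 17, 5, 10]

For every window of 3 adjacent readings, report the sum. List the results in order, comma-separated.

42, 32, 16, 24, 39, 41, 32

Sliding a size-3 window across the 9 values:
12 19 11 → sum 42
19 11 2 → sum 32
11 2 3 → sum 16
2 3 19 → sum 24
3 19 17 → sum 39
19 17 5 → sum 41
17 5 10 → sum 32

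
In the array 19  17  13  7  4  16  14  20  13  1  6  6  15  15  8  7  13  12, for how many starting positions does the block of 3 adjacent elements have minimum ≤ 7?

(19, 17, 13) → min 13
(17, 13, 7) → min 7  ≤ 7 ✓
(13, 7, 4) → min 4  ≤ 7 ✓
(7, 4, 16) → min 4  ≤ 7 ✓
(4, 16, 14) → min 4  ≤ 7 ✓
(16, 14, 20) → min 14
(14, 20, 13) → min 13
(20, 13, 1) → min 1  ≤ 7 ✓
(13, 1, 6) → min 1  ≤ 7 ✓
(1, 6, 6) → min 1  ≤ 7 ✓
(6, 6, 15) → min 6  ≤ 7 ✓
(6, 15, 15) → min 6  ≤ 7 ✓
(15, 15, 8) → min 8
(15, 8, 7) → min 7  ≤ 7 ✓
(8, 7, 13) → min 7  ≤ 7 ✓
(7, 13, 12) → min 7  ≤ 7 ✓
12 windows satisfy the condition.

12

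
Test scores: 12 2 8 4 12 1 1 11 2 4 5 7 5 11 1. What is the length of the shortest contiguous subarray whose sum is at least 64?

12

Extend right; whenever the sum reaches 64, record the length and shrink from the left:
add 12: running sum 12 < 64
add 2: running sum 14 < 64
add 8: running sum 22 < 64
add 4: running sum 26 < 64
add 12: running sum 38 < 64
add 1: running sum 39 < 64
add 1: running sum 40 < 64
add 11: running sum 51 < 64
add 2: running sum 53 < 64
add 4: running sum 57 < 64
add 5: running sum 62 < 64
add 7: shortest ending here [12, 2, 8, 4, 12, 1, 1, 11, 2, 4, 5, 7] sum 69, len 12
add 5: shortest ending here [12, 2, 8, 4, 12, 1, 1, 11, 2, 4, 5, 7, 5] sum 74, len 13
add 11: shortest ending here [8, 4, 12, 1, 1, 11, 2, 4, 5, 7, 5, 11] sum 71, len 12
add 1: shortest ending here [4, 12, 1, 1, 11, 2, 4, 5, 7, 5, 11, 1] sum 64, len 12
Shortest qualifying length: 12.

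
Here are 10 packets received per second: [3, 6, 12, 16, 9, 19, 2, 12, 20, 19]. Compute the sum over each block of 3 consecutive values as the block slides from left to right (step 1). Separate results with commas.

21, 34, 37, 44, 30, 33, 34, 51

[3, 6, 12] → sum 21
[6, 12, 16] → sum 34
[12, 16, 9] → sum 37
[16, 9, 19] → sum 44
[9, 19, 2] → sum 30
[19, 2, 12] → sum 33
[2, 12, 20] → sum 34
[12, 20, 19] → sum 51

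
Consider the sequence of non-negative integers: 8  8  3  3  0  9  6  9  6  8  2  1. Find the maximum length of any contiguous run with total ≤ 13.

3

Extend to the right; shrink from the left whenever the sum exceeds 13:
[8] sum 8 len 1
[8] sum 8 len 1
[8, 3] sum 11 len 2
[3, 3] sum 6 len 2
[3, 3, 0] sum 6 len 3
[3, 0, 9] sum 12 len 3
[6] sum 6 len 1
[9] sum 9 len 1
[6] sum 6 len 1
[8] sum 8 len 1
[8, 2] sum 10 len 2
[8, 2, 1] sum 11 len 3
Longest length seen: 3.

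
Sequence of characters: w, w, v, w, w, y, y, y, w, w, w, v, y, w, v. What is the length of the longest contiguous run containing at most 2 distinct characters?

8

[w] 1 distinct, len 1
[w, w] 1 distinct, len 2
[w, w, v] 2 distinct, len 3
[w, w, v, w] 2 distinct, len 4
[w, w, v, w, w] 2 distinct, len 5
[w, w, y] 2 distinct, len 3
[w, w, y, y] 2 distinct, len 4
[w, w, y, y, y] 2 distinct, len 5
[w, w, y, y, y, w] 2 distinct, len 6
[w, w, y, y, y, w, w] 2 distinct, len 7
[w, w, y, y, y, w, w, w] 2 distinct, len 8
[w, w, w, v] 2 distinct, len 4
[v, y] 2 distinct, len 2
[y, w] 2 distinct, len 2
[w, v] 2 distinct, len 2
Longest length with ≤2 distinct: 8.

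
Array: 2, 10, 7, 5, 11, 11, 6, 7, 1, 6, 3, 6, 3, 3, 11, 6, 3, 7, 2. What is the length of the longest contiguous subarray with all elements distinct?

5

add 2: [2] len 1
add 10: [2, 10] len 2
add 7: [2, 10, 7] len 3
add 5: [2, 10, 7, 5] len 4
add 11: [2, 10, 7, 5, 11] len 5
add 11 (repeat 11, move left end past it): [11] len 1
add 6: [11, 6] len 2
add 7: [11, 6, 7] len 3
add 1: [11, 6, 7, 1] len 4
add 6 (repeat 6, move left end past it): [7, 1, 6] len 3
add 3: [7, 1, 6, 3] len 4
add 6 (repeat 6, move left end past it): [3, 6] len 2
add 3 (repeat 3, move left end past it): [6, 3] len 2
add 3 (repeat 3, move left end past it): [3] len 1
add 11: [3, 11] len 2
add 6: [3, 11, 6] len 3
add 3 (repeat 3, move left end past it): [11, 6, 3] len 3
add 7: [11, 6, 3, 7] len 4
add 2: [11, 6, 3, 7, 2] len 5
Longest all-distinct length: 5.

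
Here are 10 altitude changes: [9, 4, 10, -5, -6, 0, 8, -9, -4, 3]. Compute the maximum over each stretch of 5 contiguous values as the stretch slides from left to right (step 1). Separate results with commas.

10, 10, 10, 8, 8, 8

9 4 10 -5 -6 → max 10
4 10 -5 -6 0 → max 10
10 -5 -6 0 8 → max 10
-5 -6 0 8 -9 → max 8
-6 0 8 -9 -4 → max 8
0 8 -9 -4 3 → max 8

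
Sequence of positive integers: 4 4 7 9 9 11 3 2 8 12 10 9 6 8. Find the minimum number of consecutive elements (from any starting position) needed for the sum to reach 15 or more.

2

add 4: running sum 4 < 15
add 4: running sum 8 < 15
add 7: shortest ending here [4, 4, 7] sum 15, len 3
add 9: shortest ending here [7, 9] sum 16, len 2
add 9: shortest ending here [9, 9] sum 18, len 2
add 11: shortest ending here [9, 11] sum 20, len 2
add 3: shortest ending here [9, 11, 3] sum 23, len 3
add 2: shortest ending here [11, 3, 2] sum 16, len 3
add 8: shortest ending here [11, 3, 2, 8] sum 24, len 4
add 12: shortest ending here [8, 12] sum 20, len 2
add 10: shortest ending here [12, 10] sum 22, len 2
add 9: shortest ending here [10, 9] sum 19, len 2
add 6: shortest ending here [9, 6] sum 15, len 2
add 8: shortest ending here [9, 6, 8] sum 23, len 3
Shortest qualifying length: 2.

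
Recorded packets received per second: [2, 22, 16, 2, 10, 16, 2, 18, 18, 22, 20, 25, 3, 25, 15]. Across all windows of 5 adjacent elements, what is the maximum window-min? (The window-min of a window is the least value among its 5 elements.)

18

Each size-5 window and its min:
2 22 16 2 10 → min 2
22 16 2 10 16 → min 2
16 2 10 16 2 → min 2
2 10 16 2 18 → min 2
10 16 2 18 18 → min 2
16 2 18 18 22 → min 2
2 18 18 22 20 → min 2
18 18 22 20 25 → min 18
18 22 20 25 3 → min 3
22 20 25 3 25 → min 3
20 25 3 25 15 → min 3
Maximum of these is 18.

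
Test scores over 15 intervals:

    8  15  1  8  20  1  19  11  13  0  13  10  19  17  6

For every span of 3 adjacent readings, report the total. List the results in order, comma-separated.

Sliding a size-3 window across the 15 values:
8 15 1 → sum 24
15 1 8 → sum 24
1 8 20 → sum 29
8 20 1 → sum 29
20 1 19 → sum 40
1 19 11 → sum 31
19 11 13 → sum 43
11 13 0 → sum 24
13 0 13 → sum 26
0 13 10 → sum 23
13 10 19 → sum 42
10 19 17 → sum 46
19 17 6 → sum 42

24, 24, 29, 29, 40, 31, 43, 24, 26, 23, 42, 46, 42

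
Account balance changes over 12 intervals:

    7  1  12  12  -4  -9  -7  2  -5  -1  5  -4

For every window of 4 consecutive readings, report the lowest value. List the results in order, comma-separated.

1, -4, -9, -9, -9, -9, -7, -5, -5

7 1 12 12 → min 1
1 12 12 -4 → min -4
12 12 -4 -9 → min -9
12 -4 -9 -7 → min -9
-4 -9 -7 2 → min -9
-9 -7 2 -5 → min -9
-7 2 -5 -1 → min -7
2 -5 -1 5 → min -5
-5 -1 5 -4 → min -5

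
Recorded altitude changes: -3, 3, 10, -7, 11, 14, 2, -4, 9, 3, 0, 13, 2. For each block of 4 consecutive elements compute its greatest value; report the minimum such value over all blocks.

9

Window maxs for each of the 10 positions:
-3 3 10 -7 → max 10
3 10 -7 11 → max 11
10 -7 11 14 → max 14
-7 11 14 2 → max 14
11 14 2 -4 → max 14
14 2 -4 9 → max 14
2 -4 9 3 → max 9
-4 9 3 0 → max 9
9 3 0 13 → max 13
3 0 13 2 → max 13
Minimum of these is 9.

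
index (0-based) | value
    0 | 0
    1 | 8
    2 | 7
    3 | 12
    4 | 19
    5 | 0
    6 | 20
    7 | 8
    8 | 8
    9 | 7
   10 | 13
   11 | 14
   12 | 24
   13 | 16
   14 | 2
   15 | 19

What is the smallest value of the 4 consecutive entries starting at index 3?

0

Elements at indices 3..6: 12, 19, 0, 20
min(12, 19, 0, 20) = 0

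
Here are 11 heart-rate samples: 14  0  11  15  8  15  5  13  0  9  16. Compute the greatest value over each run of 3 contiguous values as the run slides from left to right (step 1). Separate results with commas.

14, 15, 15, 15, 15, 15, 13, 13, 16

[14, 0, 11] → max 14
[0, 11, 15] → max 15
[11, 15, 8] → max 15
[15, 8, 15] → max 15
[8, 15, 5] → max 15
[15, 5, 13] → max 15
[5, 13, 0] → max 13
[13, 0, 9] → max 13
[0, 9, 16] → max 16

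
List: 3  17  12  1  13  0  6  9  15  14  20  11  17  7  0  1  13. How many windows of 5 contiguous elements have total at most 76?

12

[3, 17, 12, 1, 13] → sum 46  ≤ 76 ✓
[17, 12, 1, 13, 0] → sum 43  ≤ 76 ✓
[12, 1, 13, 0, 6] → sum 32  ≤ 76 ✓
[1, 13, 0, 6, 9] → sum 29  ≤ 76 ✓
[13, 0, 6, 9, 15] → sum 43  ≤ 76 ✓
[0, 6, 9, 15, 14] → sum 44  ≤ 76 ✓
[6, 9, 15, 14, 20] → sum 64  ≤ 76 ✓
[9, 15, 14, 20, 11] → sum 69  ≤ 76 ✓
[15, 14, 20, 11, 17] → sum 77
[14, 20, 11, 17, 7] → sum 69  ≤ 76 ✓
[20, 11, 17, 7, 0] → sum 55  ≤ 76 ✓
[11, 17, 7, 0, 1] → sum 36  ≤ 76 ✓
[17, 7, 0, 1, 13] → sum 38  ≤ 76 ✓
12 windows satisfy the condition.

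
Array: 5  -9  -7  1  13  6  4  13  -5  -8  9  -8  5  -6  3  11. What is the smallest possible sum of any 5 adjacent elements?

Each size-5 window and its sum:
(5, -9, -7, 1, 13) → sum 3
(-9, -7, 1, 13, 6) → sum 4
(-7, 1, 13, 6, 4) → sum 17
(1, 13, 6, 4, 13) → sum 37
(13, 6, 4, 13, -5) → sum 31
(6, 4, 13, -5, -8) → sum 10
(4, 13, -5, -8, 9) → sum 13
(13, -5, -8, 9, -8) → sum 1
(-5, -8, 9, -8, 5) → sum -7
(-8, 9, -8, 5, -6) → sum -8
(9, -8, 5, -6, 3) → sum 3
(-8, 5, -6, 3, 11) → sum 5
Smallest of these is -8.

-8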